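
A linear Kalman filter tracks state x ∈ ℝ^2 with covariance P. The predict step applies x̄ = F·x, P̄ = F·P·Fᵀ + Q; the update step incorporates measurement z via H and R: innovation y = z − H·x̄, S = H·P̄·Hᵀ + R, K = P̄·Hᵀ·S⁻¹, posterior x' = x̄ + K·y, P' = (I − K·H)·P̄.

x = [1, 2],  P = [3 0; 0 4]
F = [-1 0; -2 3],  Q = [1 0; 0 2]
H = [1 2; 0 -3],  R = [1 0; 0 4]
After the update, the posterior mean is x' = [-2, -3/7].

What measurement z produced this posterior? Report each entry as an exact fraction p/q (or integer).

z = [-3, 1]

x̄ = F·x = [-1, 4]
P̄ = F·P·Fᵀ + Q = [4 6; 6 50]
S = H·P̄·Hᵀ + R = [229 -318; -318 454]
K = P̄·Hᵀ·S⁻¹ = [110/203 69/203; 212/1421 -321/1421]
x' − x̄ = [-1, -31/7] = K·y
y = (KᵀK)⁻¹·Kᵀ·(x' − x̄) = [-10, 13]
z = y + H·x̄ = [-10, 13] + [7, -12] = [-3, 1]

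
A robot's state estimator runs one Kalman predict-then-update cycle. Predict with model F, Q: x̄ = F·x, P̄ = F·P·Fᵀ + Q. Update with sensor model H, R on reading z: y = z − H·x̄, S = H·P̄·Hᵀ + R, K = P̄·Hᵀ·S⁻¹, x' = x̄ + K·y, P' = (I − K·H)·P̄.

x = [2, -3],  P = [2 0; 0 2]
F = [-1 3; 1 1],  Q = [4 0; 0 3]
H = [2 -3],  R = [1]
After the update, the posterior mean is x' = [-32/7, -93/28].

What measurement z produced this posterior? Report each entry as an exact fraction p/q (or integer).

z = [1]

x̄ = F·x = [-11, -1]
P̄ = F·P·Fᵀ + Q = [24 4; 4 7]
S = H·P̄·Hᵀ + R = [112]
K = P̄·Hᵀ·S⁻¹ = [9/28; -13/112]
x' − x̄ = [45/7, -65/28] = K·y
y = (KᵀK)⁻¹·Kᵀ·(x' − x̄) = [20]
z = y + H·x̄ = [20] + [-19] = [1]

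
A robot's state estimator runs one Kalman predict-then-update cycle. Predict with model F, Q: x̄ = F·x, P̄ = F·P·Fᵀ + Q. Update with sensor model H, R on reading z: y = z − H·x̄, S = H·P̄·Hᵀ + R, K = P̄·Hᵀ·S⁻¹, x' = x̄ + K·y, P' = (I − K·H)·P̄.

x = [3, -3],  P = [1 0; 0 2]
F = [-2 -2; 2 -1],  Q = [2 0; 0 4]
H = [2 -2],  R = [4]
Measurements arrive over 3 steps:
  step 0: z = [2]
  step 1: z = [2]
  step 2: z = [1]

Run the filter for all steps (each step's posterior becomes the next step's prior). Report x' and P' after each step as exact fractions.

step 0: x̄ = F·x = [0, 9]
step 0: P̄ = F·P·Fᵀ + Q = [14 0; 0 10]
step 0: y = z − H·x̄ = [20]
step 0: S = H·P̄·Hᵀ + R = [100]
step 0: K = P̄·Hᵀ·S⁻¹ = [7/25; -1/5]
step 0: x' = x̄ + K·y = [28/5, 5]
step 0: P' = (I − K·H)·P̄ = [154/25 28/5; 28/5 6]
step 1: x̄ = F·x = [-106/5, 31/5]
step 1: P̄ = F·P·Fᵀ + Q = [2386/25 -596/25; -596/25 306/25]
step 1: y = z − H·x̄ = [284/5]
step 1: S = H·P̄·Hᵀ + R = [15636/25]
step 1: K = P̄·Hᵀ·S⁻¹ = [497/1303; -451/3909]
step 1: x' = x̄ + K·y = [606/1303, -1381/3909]
step 1: P' = (I − K·H)·P̄ = [5794/1303 4800/1303; 4800/1303 15302/3909]
step 2: x̄ = F·x = [-874/3909, 5017/3909]
step 2: P̄ = F·P·Fᵀ + Q = [253754/3909 -67724/3909; -67724/3909 42866/3909]
step 2: y = z − H·x̄ = [15691/3909]
step 2: S = H·P̄·Hᵀ + R = [1743908/3909]
step 2: K = P̄·Hᵀ·S⁻¹ = [160739/435977; -55295/435977]
step 2: x' = x̄ + K·y = [547739/435977, 337596/435977]
step 2: P' = (I − K·H)·P̄ = [1863086/435977 1541608/435977; 1541608/435977 1652198/435977]

step 0: x' = [28/5, 5], P' = [154/25 28/5; 28/5 6]
step 1: x' = [606/1303, -1381/3909], P' = [5794/1303 4800/1303; 4800/1303 15302/3909]
step 2: x' = [547739/435977, 337596/435977], P' = [1863086/435977 1541608/435977; 1541608/435977 1652198/435977]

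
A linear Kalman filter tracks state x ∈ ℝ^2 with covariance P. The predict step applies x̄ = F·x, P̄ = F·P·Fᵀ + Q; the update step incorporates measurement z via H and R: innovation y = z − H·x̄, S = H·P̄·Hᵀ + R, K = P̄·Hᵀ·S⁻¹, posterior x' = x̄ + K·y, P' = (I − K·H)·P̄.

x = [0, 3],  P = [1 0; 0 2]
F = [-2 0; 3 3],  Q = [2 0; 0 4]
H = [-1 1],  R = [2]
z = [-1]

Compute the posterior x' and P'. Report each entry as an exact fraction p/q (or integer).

x̄ = F·x = [0, 9]
P̄ = F·P·Fᵀ + Q = [6 -6; -6 31]
y = z − H·x̄ = [-10]
S = H·P̄·Hᵀ + R = [51]
K = P̄·Hᵀ·S⁻¹ = [-4/17; 37/51]
x' = x̄ + K·y = [40/17, 89/51]
P' = (I − K·H)·P̄ = [54/17 46/17; 46/17 212/51]

x' = [40/17, 89/51]
P' = [54/17 46/17; 46/17 212/51]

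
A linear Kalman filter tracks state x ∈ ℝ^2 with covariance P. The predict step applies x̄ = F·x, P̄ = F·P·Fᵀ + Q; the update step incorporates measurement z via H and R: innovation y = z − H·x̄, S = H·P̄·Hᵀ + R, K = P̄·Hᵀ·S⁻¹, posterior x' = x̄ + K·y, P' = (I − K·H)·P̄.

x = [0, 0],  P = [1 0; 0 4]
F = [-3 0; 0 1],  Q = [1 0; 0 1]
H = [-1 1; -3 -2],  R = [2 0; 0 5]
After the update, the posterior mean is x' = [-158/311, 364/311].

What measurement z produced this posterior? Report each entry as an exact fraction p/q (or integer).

x̄ = F·x = [0, 0]
P̄ = F·P·Fᵀ + Q = [10 0; 0 5]
S = H·P̄·Hᵀ + R = [17 20; 20 115]
K = P̄·Hᵀ·S⁻¹ = [-110/311 -62/311; 155/311 -54/311]
x' − x̄ = [-158/311, 364/311] = K·y
y = (KᵀK)⁻¹·Kᵀ·(x' − x̄) = [2, -1]
z = y + H·x̄ = [2, -1] + [0, 0] = [2, -1]

z = [2, -1]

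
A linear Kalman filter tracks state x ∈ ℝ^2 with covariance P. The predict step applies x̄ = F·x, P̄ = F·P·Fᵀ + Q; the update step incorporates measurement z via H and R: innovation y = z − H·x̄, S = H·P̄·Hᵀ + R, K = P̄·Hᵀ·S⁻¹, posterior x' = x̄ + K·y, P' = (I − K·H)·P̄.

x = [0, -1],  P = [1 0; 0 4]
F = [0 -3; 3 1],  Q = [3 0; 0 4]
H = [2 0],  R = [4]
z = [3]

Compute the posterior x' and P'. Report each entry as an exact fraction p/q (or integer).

x' = [123/80, -11/20]
P' = [39/40 -3/10; -3/10 67/5]

x̄ = F·x = [3, -1]
P̄ = F·P·Fᵀ + Q = [39 -12; -12 17]
y = z − H·x̄ = [-3]
S = H·P̄·Hᵀ + R = [160]
K = P̄·Hᵀ·S⁻¹ = [39/80; -3/20]
x' = x̄ + K·y = [123/80, -11/20]
P' = (I − K·H)·P̄ = [39/40 -3/10; -3/10 67/5]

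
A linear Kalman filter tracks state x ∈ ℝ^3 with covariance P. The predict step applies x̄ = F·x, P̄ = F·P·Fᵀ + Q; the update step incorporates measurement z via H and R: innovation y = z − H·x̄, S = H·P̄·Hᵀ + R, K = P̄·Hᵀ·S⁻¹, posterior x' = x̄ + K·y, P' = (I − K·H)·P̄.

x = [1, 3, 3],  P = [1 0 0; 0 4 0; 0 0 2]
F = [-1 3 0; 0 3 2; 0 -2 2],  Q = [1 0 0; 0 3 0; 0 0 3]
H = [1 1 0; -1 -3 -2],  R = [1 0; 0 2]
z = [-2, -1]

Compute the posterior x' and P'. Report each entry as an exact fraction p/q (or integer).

x' = [-39560/19793, -187/19793, 32098/19793]
P' = [26650/19793 -13538/19793 4484/19793; -13538/19793 19720/19793 -20070/19793; 4484/19793 -20070/19793 34739/19793]

x̄ = F·x = [8, 15, 0]
P̄ = F·P·Fᵀ + Q = [38 36 -24; 36 47 -16; -24 -16 27]
y = z − H·x̄ = [-25, 52]
S = H·P̄·Hᵀ + R = [158 -243; -243 499]
K = P̄·Hᵀ·S⁻¹ = [13112/19793 2498/19793; 6182/19793 -2741/19793; -15586/19793 -6876/19793]
x' = x̄ + K·y = [-39560/19793, -187/19793, 32098/19793]
P' = (I − K·H)·P̄ = [26650/19793 -13538/19793 4484/19793; -13538/19793 19720/19793 -20070/19793; 4484/19793 -20070/19793 34739/19793]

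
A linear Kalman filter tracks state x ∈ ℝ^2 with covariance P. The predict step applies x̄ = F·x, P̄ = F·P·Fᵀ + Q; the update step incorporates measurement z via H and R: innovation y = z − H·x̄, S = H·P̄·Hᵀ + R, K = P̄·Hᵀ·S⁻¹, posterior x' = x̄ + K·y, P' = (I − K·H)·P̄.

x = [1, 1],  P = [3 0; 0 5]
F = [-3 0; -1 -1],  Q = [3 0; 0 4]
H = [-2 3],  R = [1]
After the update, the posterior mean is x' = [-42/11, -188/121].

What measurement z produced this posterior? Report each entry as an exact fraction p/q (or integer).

z = [3]

x̄ = F·x = [-3, -2]
P̄ = F·P·Fᵀ + Q = [30 9; 9 12]
S = H·P̄·Hᵀ + R = [121]
K = P̄·Hᵀ·S⁻¹ = [-3/11; 18/121]
x' − x̄ = [-9/11, 54/121] = K·y
y = (KᵀK)⁻¹·Kᵀ·(x' − x̄) = [3]
z = y + H·x̄ = [3] + [0] = [3]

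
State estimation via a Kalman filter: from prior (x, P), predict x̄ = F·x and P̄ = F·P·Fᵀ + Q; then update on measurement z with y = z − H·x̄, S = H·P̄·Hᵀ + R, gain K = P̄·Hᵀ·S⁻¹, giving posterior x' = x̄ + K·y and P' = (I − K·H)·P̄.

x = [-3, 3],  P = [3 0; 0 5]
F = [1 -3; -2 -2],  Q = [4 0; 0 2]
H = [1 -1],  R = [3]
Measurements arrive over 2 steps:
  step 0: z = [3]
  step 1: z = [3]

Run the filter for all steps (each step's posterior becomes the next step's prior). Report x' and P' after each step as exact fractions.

step 0: x̄ = F·x = [-12, 0]
step 0: P̄ = F·P·Fᵀ + Q = [52 24; 24 34]
step 0: y = z − H·x̄ = [15]
step 0: S = H·P̄·Hᵀ + R = [41]
step 0: K = P̄·Hᵀ·S⁻¹ = [28/41; -10/41]
step 0: x' = x̄ + K·y = [-72/41, -150/41]
step 0: P' = (I − K·H)·P̄ = [1348/41 1264/41; 1264/41 1294/41]
step 1: x̄ = F·x = [378/41, 444/41]
step 1: P̄ = F·P·Fᵀ + Q = [5574/41 10124/41; 10124/41 20762/41]
step 1: y = z − H·x̄ = [189/41]
step 1: S = H·P̄·Hᵀ + R = [6211/41]
step 1: K = P̄·Hᵀ·S⁻¹ = [-4550/6211; -10638/6211]
step 1: x' = x̄ + K·y = [36288/6211, 18222/6211]
step 1: P' = (I − K·H)·P̄ = [339454/6211 353104/6211; 353104/6211 385018/6211]

step 0: x' = [-72/41, -150/41], P' = [1348/41 1264/41; 1264/41 1294/41]
step 1: x' = [36288/6211, 18222/6211], P' = [339454/6211 353104/6211; 353104/6211 385018/6211]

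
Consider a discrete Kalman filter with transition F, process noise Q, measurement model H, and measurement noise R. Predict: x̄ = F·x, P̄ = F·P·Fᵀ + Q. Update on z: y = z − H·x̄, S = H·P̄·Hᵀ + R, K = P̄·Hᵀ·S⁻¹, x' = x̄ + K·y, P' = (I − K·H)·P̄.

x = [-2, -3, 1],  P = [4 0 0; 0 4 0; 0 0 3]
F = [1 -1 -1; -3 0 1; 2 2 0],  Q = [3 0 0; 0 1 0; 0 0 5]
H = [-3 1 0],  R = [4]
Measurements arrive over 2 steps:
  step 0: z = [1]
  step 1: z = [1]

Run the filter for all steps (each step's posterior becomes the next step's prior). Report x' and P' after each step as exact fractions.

step 0: x̄ = F·x = [0, 7, -10]
step 0: P̄ = F·P·Fᵀ + Q = [14 -15 0; -15 40 -24; 0 -24 37]
step 0: y = z − H·x̄ = [-6]
step 0: S = H·P̄·Hᵀ + R = [260]
step 0: K = P̄·Hᵀ·S⁻¹ = [-57/260; 17/52; -6/65]
step 0: x' = x̄ + K·y = [171/130, 131/26, -614/65]
step 0: P' = (I − K·H)·P̄ = [391/260 189/52 -342/65; 189/52 635/52 -210/13; -342/65 -210/13 2261/65]
step 1: x̄ = F·x = [372/65, -1741/130, 826/65]
step 1: P̄ = F·P·Fᵀ + Q = [1459/65 -4327/130 1392/65; -4327/130 21031/260 -4788/65; 1392/65 -4788/65 5781/65]
step 1: y = z − H·x̄ = [4103/130]
step 1: S = H·P̄·Hᵀ + R = [126519/260]
step 1: K = P̄·Hᵀ·S⁻¹ = [-26162/126519; 46993/126519; -11952/42173]
step 1: x' = x̄ + K·y = [-101635/126519, -211210/126519, 158698/42173]
step 1: P' = (I − K·H)·P̄ = [207364/126519 517444/126519 -299496/42173; 517444/126519 1740304/126519 -946296/42173; -299496/42173 -946296/42173 2102529/42173]

step 0: x' = [171/130, 131/26, -614/65], P' = [391/260 189/52 -342/65; 189/52 635/52 -210/13; -342/65 -210/13 2261/65]
step 1: x' = [-101635/126519, -211210/126519, 158698/42173], P' = [207364/126519 517444/126519 -299496/42173; 517444/126519 1740304/126519 -946296/42173; -299496/42173 -946296/42173 2102529/42173]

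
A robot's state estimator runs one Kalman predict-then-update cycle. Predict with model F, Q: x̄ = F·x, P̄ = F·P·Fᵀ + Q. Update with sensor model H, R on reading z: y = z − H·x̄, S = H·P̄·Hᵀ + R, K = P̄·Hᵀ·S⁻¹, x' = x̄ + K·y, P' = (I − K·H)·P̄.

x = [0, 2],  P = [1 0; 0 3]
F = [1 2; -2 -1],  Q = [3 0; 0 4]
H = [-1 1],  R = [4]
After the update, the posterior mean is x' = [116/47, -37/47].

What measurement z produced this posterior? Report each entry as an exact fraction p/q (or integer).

z = [-3]

x̄ = F·x = [4, -2]
P̄ = F·P·Fᵀ + Q = [16 -8; -8 11]
S = H·P̄·Hᵀ + R = [47]
K = P̄·Hᵀ·S⁻¹ = [-24/47; 19/47]
x' − x̄ = [-72/47, 57/47] = K·y
y = (KᵀK)⁻¹·Kᵀ·(x' − x̄) = [3]
z = y + H·x̄ = [3] + [-6] = [-3]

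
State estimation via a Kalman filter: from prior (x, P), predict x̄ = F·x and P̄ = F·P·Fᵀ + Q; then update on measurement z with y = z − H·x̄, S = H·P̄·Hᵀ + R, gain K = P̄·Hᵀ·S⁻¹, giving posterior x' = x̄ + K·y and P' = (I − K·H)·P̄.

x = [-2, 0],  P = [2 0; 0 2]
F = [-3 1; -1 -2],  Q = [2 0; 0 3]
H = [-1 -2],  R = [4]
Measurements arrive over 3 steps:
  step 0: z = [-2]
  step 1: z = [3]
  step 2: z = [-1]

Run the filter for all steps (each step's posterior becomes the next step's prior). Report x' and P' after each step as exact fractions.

step 0: x̄ = F·x = [6, 2]
step 0: P̄ = F·P·Fᵀ + Q = [22 2; 2 13]
step 0: y = z − H·x̄ = [8]
step 0: S = H·P̄·Hᵀ + R = [86]
step 0: K = P̄·Hᵀ·S⁻¹ = [-13/43; -14/43]
step 0: x' = x̄ + K·y = [154/43, -26/43]
step 0: P' = (I − K·H)·P̄ = [608/43 -278/43; -278/43 167/43]
step 1: x̄ = F·x = [-488/43, -102/43]
step 1: P̄ = F·P·Fᵀ + Q = [7393/43 100/43; 100/43 293/43]
step 1: y = z − H·x̄ = [-563/43]
step 1: S = H·P̄·Hᵀ + R = [9137/43]
step 1: K = P̄·Hᵀ·S⁻¹ = [-7593/9137; -686/9137]
step 1: x' = x̄ + K·y = [-4279/9137, -12692/9137]
step 1: P' = (I − K·H)·P̄ = [230144/9137 -99886/9137; -99886/9137 51315/9137]
step 2: x̄ = F·x = [145/9137, 29663/9137]
step 2: P̄ = F·P·Fᵀ + Q = [2740201/9137 88372/9137; 88372/9137 63271/9137]
step 2: y = z − H·x̄ = [50334/9137]
step 2: S = H·P̄·Hᵀ + R = [3383321/9137]
step 2: K = P̄·Hᵀ·S⁻¹ = [-2916945/3383321; -214914/3383321]
step 2: x' = x̄ + K·y = [-16015205/3383321, 9799931/3383321]
step 2: P' = (I − K·H)·P̄ = [83442208/3383321 -35887214/3383321; -35887214/3383321 18373435/3383321]

step 0: x' = [154/43, -26/43], P' = [608/43 -278/43; -278/43 167/43]
step 1: x' = [-4279/9137, -12692/9137], P' = [230144/9137 -99886/9137; -99886/9137 51315/9137]
step 2: x' = [-16015205/3383321, 9799931/3383321], P' = [83442208/3383321 -35887214/3383321; -35887214/3383321 18373435/3383321]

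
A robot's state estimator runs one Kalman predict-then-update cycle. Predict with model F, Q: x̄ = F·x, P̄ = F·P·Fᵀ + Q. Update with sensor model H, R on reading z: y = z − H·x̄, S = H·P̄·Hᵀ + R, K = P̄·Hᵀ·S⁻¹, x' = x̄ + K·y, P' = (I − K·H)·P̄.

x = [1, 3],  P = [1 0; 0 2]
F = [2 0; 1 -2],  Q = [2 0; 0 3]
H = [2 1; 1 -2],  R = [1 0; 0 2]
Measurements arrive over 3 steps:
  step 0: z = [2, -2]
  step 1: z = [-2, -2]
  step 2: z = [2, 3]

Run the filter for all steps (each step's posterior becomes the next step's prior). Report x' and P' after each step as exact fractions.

step 0: x̄ = F·x = [2, -5]
step 0: P̄ = F·P·Fᵀ + Q = [6 2; 2 12]
step 0: y = z − H·x̄ = [3, -14]
step 0: S = H·P̄·Hᵀ + R = [45 -18; -18 48]
step 0: K = P̄·Hᵀ·S⁻¹ = [59/153 19/102; 31/153 -13/34]
step 0: x' = x̄ + K·y = [28/51, 49/51]
step 0: P' = (I − K·H)·P̄ = [35/153 -11/153; -11/153 53/153]
step 1: x̄ = F·x = [56/51, -70/51]
step 1: P̄ = F·P·Fᵀ + Q = [446/153 38/51; 38/51 250/51]
step 1: y = z − H·x̄ = [-48/17, -298/51]
step 1: S = H·P̄·Hᵀ + R = [3143/153 -950/153; -950/153 3296/153]
step 1: K = P̄·Hᵀ·S⁻¹ = [17269/46357 16087/92714; 9347/46357 -33599/92714]
step 1: x' = x̄ + K·y = [-44857/46357, 8143/46357]
step 1: P' = (I − K·H)·P̄ = [10125/46357 -2981/46357; -2981/46357 15309/46357]
step 2: x̄ = F·x = [-89714/46357, -61143/46357]
step 2: P̄ = F·P·Fᵀ + Q = [133214/46357 32174/46357; 32174/46357 222356/46357]
step 2: y = z − H·x̄ = [333285/46357, 106499/46357]
step 2: S = H·P̄·Hᵀ + R = [930265/46357 -274806/46357; -274806/46357 986656/46357]
step 2: K = P̄·Hᵀ·S⁻¹ = [1690911/4542643 225149/1297898; 914157/4542643 -469927/1297898]
step 2: x' = x̄ + K·y = [10351839/9085286, -6395567/9085286]
step 2: P' = (I − K·H)·P̄ = [991573/4542643 -292235/4542643; -292235/4542643 1498627/4542643]

step 0: x' = [28/51, 49/51], P' = [35/153 -11/153; -11/153 53/153]
step 1: x' = [-44857/46357, 8143/46357], P' = [10125/46357 -2981/46357; -2981/46357 15309/46357]
step 2: x' = [10351839/9085286, -6395567/9085286], P' = [991573/4542643 -292235/4542643; -292235/4542643 1498627/4542643]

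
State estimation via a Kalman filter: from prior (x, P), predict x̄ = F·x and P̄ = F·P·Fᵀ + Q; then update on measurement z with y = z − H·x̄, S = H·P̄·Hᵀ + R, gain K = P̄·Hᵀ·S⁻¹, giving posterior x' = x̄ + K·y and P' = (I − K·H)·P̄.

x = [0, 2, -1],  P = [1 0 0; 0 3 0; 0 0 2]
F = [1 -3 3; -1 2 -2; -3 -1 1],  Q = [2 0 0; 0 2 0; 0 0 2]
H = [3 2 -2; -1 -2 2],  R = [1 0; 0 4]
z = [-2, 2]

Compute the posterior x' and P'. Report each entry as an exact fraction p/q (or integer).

x̄ = F·x = [-9, 6, -3]
P̄ = F·P·Fᵀ + Q = [48 -31 12; -31 23 -7; 12 -7 16]
y = z − H·x̄ = [7, 11]
S = H·P̄·Hᵀ + R = [129 -12; -12 92]
K = P̄·Hᵀ·S⁻¹ = [1448/2931 933/1954; -282/977 -1379/3908; -128/2931 711/1954]
x' = x̄ + K·y = [-1697/5862, 383/3908, 4085/5862]
P' = (I − K·H)·P̄ = [3523/2931 -1661/1954 2069/2931; -1661/1954 12669/3908 4125/1954; 2069/2931 4125/1954 9355/2931]

x' = [-1697/5862, 383/3908, 4085/5862]
P' = [3523/2931 -1661/1954 2069/2931; -1661/1954 12669/3908 4125/1954; 2069/2931 4125/1954 9355/2931]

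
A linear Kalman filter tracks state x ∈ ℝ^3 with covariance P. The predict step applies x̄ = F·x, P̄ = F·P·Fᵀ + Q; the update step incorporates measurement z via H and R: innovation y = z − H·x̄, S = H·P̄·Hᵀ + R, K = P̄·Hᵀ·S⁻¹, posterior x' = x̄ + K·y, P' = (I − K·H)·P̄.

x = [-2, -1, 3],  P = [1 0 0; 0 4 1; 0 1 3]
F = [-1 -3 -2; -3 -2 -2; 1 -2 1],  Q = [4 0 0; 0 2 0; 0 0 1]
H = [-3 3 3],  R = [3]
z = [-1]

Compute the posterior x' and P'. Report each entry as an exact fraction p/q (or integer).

x̄ = F·x = [-1, 2, 3]
P̄ = F·P·Fᵀ + Q = [65 49 18; 49 47 9; 18 9 17]
y = z − H·x̄ = [-19]
S = H·P̄·Hᵀ + R = [120]
K = P̄·Hᵀ·S⁻¹ = [1/20; 7/40; 1/5]
x' = x̄ + K·y = [-39/20, -53/40, -4/5]
P' = (I − K·H)·P̄ = [647/10 959/20 84/5; 959/20 1733/40 24/5; 84/5 24/5 61/5]

x' = [-39/20, -53/40, -4/5]
P' = [647/10 959/20 84/5; 959/20 1733/40 24/5; 84/5 24/5 61/5]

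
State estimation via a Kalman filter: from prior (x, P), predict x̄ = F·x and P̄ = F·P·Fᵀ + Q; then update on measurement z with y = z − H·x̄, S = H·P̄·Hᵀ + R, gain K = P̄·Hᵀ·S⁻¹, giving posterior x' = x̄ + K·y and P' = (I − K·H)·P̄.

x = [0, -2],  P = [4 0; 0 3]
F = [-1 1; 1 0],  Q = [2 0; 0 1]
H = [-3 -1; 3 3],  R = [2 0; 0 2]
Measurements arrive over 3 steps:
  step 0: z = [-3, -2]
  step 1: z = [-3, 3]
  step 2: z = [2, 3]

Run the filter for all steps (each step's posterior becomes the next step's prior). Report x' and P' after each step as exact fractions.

step 0: x̄ = F·x = [-2, 0]
step 0: P̄ = F·P·Fᵀ + Q = [9 -4; -4 5]
step 0: y = z − H·x̄ = [-9, 4]
step 0: S = H·P̄·Hᵀ + R = [64 -48; -48 56]
step 0: K = P̄·Hᵀ·S⁻¹ = [-71/160 -9/80; 67/160 33/80]
step 0: x' = x̄ + K·y = [247/160, -339/160]
step 0: P' = (I − K·H)·P̄ = [77/160 -89/160; -89/160 133/160]
step 1: x̄ = F·x = [-293/80, 247/160]
step 1: P̄ = F·P·Fᵀ + Q = [177/40 -83/80; -83/80 237/160]
step 1: y = z − H·x̄ = [-1991/160, 1497/160]
step 1: S = H·P̄·Hᵀ + R = [5933/160 -5091/160; -5091/160 5837/160]
step 1: K = P̄·Hᵀ·S⁻¹ = [-19693/54454 -2007/54454; 16299/54454 16203/54454]
step 1: x' = x̄ + K·y = [26839/54454, 16421/27227]
step 1: P' = (I − K·H)·P̄ = [10181/27227 -10850/27227; -10850/27227 16251/27227]
step 2: x̄ = F·x = [6003/54454, 26839/54454]
step 2: P̄ = F·P·Fᵀ + Q = [102586/27227 -21031/27227; -21031/27227 37408/27227]
step 2: y = z − H·x̄ = [76878/27227, 32418/27227]
step 2: S = H·P̄·Hᵀ + R = [888950/27227 -783126/27227; -783126/27227 935842/27227]
step 2: K = P̄·Hᵀ·S⁻¹ = [-352259/1003739 -64719/2007478; 573997/2007478 292860/1003739]
step 2: x' = x̄ + K·y = [-1845027/2007478, 3307561/2007478]
step 2: P' = (I − K·H)·P̄ = [726091/2007478 -769237/2007478; -769237/2007478 1159717/2007478]

step 0: x' = [247/160, -339/160], P' = [77/160 -89/160; -89/160 133/160]
step 1: x' = [26839/54454, 16421/27227], P' = [10181/27227 -10850/27227; -10850/27227 16251/27227]
step 2: x' = [-1845027/2007478, 3307561/2007478], P' = [726091/2007478 -769237/2007478; -769237/2007478 1159717/2007478]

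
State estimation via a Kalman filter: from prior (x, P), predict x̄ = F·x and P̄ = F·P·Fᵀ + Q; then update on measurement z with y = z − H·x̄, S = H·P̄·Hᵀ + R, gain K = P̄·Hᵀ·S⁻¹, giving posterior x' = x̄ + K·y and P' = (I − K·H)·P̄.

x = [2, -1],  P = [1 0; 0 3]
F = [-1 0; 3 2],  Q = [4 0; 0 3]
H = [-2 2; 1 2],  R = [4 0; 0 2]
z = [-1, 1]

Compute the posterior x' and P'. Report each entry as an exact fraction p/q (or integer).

x' = [453/1160, 469/2320]
P' = [169/290 -3/580; -3/580 381/1160]

x̄ = F·x = [-2, 4]
P̄ = F·P·Fᵀ + Q = [5 -3; -3 24]
y = z − H·x̄ = [-13, -5]
S = H·P̄·Hᵀ + R = [144 92; 92 91]
K = P̄·Hᵀ·S⁻¹ = [-341/1160 83/290; 387/2320 189/580]
x' = x̄ + K·y = [453/1160, 469/2320]
P' = (I − K·H)·P̄ = [169/290 -3/580; -3/580 381/1160]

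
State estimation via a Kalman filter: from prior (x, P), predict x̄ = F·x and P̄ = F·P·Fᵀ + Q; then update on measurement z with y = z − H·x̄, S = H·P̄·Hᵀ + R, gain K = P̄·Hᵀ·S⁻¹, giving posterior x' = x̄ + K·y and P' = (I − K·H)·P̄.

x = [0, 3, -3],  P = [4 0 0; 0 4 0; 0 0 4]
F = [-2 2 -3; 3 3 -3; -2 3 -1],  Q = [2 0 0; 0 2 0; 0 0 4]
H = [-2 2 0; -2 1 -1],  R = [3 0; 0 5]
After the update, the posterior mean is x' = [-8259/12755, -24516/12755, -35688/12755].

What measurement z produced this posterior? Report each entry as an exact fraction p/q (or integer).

z = [-3, 3]

x̄ = F·x = [15, 18, 12]
P̄ = F·P·Fᵀ + Q = [70 36 52; 36 110 24; 52 24 60]
S = H·P̄·Hᵀ + R = [435 340; 340 471]
K = P̄·Hᵀ·S⁻¹ = [21012/89285 -8948/17857; 64948/89285 -8846/17857; 3032/12755 -1196/2551]
x' − x̄ = [-199584/12755, -254106/12755, -188748/12755] = K·y
y = (KᵀK)⁻¹·Kᵀ·(x' − x̄) = [-9, 27]
z = y + H·x̄ = [-9, 27] + [6, -24] = [-3, 3]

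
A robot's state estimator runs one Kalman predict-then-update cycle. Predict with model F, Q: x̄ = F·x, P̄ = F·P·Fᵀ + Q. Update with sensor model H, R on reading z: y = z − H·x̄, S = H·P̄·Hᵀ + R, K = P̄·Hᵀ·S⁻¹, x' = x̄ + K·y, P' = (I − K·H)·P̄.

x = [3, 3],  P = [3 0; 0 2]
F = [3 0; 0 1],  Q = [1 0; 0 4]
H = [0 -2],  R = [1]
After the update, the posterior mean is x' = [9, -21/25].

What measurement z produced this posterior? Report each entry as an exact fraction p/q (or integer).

z = [2]

x̄ = F·x = [9, 3]
P̄ = F·P·Fᵀ + Q = [28 0; 0 6]
S = H·P̄·Hᵀ + R = [25]
K = P̄·Hᵀ·S⁻¹ = [0; -12/25]
x' − x̄ = [0, -96/25] = K·y
y = (KᵀK)⁻¹·Kᵀ·(x' − x̄) = [8]
z = y + H·x̄ = [8] + [-6] = [2]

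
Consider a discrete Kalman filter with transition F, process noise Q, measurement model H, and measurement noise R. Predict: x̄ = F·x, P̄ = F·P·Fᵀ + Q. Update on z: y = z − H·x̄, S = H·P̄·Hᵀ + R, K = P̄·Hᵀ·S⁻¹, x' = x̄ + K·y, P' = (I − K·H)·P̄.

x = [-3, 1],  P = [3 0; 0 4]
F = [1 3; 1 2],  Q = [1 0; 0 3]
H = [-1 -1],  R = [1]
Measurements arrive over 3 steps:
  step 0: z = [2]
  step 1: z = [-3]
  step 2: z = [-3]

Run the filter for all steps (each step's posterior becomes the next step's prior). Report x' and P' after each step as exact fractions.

step 0: x̄ = F·x = [0, -1]
step 0: P̄ = F·P·Fᵀ + Q = [40 27; 27 22]
step 0: y = z − H·x̄ = [1]
step 0: S = H·P̄·Hᵀ + R = [117]
step 0: K = P̄·Hᵀ·S⁻¹ = [-67/117; -49/117]
step 0: x' = x̄ + K·y = [-67/117, -166/117]
step 0: P' = (I − K·H)·P̄ = [191/117 -124/117; -124/117 173/117]
step 1: x̄ = F·x = [-565/117, -133/39]
step 1: P̄ = F·P·Fᵀ + Q = [1121/117 203/39; 203/39 82/13]
step 1: y = z − H·x̄ = [-1315/117]
step 1: S = H·P̄·Hᵀ + R = [3194/117]
step 1: K = P̄·Hᵀ·S⁻¹ = [-865/1597; -1347/3194]
step 1: x' = x̄ + K·y = [2010/1597, 4247/3194]
step 1: P' = (I − K·H)·P̄ = [2511/1597 -1646/1597; -1646/1597 4639/3194]
step 2: x̄ = F·x = [16761/3194, 6257/1597]
step 2: P̄ = F·P·Fᵀ + Q = [30215/3194 8198/1597; 8198/1597 9996/1597]
step 2: y = z − H·x̄ = [19693/3194]
step 2: S = H·P̄·Hᵀ + R = [86193/3194]
step 2: K = P̄·Hᵀ·S⁻¹ = [-5179/9577; -36388/86193]
step 2: x' = x̄ + K·y = [18325/9577, 113347/86193]
step 2: P' = (I − K·H)·P̄ = [15019/9577 -9840/9577; -9840/9577 124948/86193]

step 0: x' = [-67/117, -166/117], P' = [191/117 -124/117; -124/117 173/117]
step 1: x' = [2010/1597, 4247/3194], P' = [2511/1597 -1646/1597; -1646/1597 4639/3194]
step 2: x' = [18325/9577, 113347/86193], P' = [15019/9577 -9840/9577; -9840/9577 124948/86193]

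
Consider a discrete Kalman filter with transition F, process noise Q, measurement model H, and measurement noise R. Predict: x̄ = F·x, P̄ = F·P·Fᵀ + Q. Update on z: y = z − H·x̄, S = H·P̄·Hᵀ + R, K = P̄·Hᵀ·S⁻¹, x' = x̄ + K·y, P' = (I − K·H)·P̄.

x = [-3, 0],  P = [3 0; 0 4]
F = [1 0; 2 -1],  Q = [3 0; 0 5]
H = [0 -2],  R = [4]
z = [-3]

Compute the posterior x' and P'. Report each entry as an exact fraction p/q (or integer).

x̄ = F·x = [-3, -6]
P̄ = F·P·Fᵀ + Q = [6 6; 6 21]
y = z − H·x̄ = [-15]
S = H·P̄·Hᵀ + R = [88]
K = P̄·Hᵀ·S⁻¹ = [-3/22; -21/44]
x' = x̄ + K·y = [-21/22, 51/44]
P' = (I − K·H)·P̄ = [48/11 3/11; 3/11 21/22]

x' = [-21/22, 51/44]
P' = [48/11 3/11; 3/11 21/22]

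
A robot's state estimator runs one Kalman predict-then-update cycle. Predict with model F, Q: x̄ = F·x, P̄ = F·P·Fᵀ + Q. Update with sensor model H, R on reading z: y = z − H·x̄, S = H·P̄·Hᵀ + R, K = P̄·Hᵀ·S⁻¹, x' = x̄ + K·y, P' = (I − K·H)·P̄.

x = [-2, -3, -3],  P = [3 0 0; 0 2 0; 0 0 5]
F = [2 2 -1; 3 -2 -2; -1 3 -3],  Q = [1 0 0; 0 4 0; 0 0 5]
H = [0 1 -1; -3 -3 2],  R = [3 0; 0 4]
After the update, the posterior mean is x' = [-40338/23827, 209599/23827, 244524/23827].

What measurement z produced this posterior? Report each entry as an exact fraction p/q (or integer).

x̄ = F·x = [-7, 6, 2]
P̄ = F·P·Fᵀ + Q = [26 20 21; 20 59 9; 21 9 71]
S = H·P̄·Hᵀ + R = [115 -271; -271 1053]
K = P̄·Hᵀ·S⁻¹ = [-27069/47654 -11311/47654; -6699/47654 -11635/47654; -25597/23827 -5411/23827]
x' − x̄ = [126451/23827, 66637/23827, 196870/23827] = K·y
y = (KᵀK)⁻¹·Kᵀ·(x' − x̄) = [-6, -8]
z = y + H·x̄ = [-6, -8] + [4, 7] = [-2, -1]

z = [-2, -1]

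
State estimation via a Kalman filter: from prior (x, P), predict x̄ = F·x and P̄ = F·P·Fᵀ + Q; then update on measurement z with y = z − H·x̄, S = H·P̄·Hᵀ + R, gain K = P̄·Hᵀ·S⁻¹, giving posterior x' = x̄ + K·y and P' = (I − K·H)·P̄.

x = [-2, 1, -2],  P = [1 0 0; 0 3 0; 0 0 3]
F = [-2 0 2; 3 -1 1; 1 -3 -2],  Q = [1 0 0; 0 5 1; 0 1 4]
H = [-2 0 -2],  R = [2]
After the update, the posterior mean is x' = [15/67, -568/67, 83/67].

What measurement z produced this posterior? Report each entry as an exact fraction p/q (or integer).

x̄ = F·x = [0, -9, -1]
P̄ = F·P·Fᵀ + Q = [17 0 -14; 0 20 7; -14 7 44]
S = H·P̄·Hᵀ + R = [134]
K = P̄·Hᵀ·S⁻¹ = [-3/67; -7/67; -30/67]
x' − x̄ = [15/67, 35/67, 150/67] = K·y
y = (KᵀK)⁻¹·Kᵀ·(x' − x̄) = [-5]
z = y + H·x̄ = [-5] + [2] = [-3]

z = [-3]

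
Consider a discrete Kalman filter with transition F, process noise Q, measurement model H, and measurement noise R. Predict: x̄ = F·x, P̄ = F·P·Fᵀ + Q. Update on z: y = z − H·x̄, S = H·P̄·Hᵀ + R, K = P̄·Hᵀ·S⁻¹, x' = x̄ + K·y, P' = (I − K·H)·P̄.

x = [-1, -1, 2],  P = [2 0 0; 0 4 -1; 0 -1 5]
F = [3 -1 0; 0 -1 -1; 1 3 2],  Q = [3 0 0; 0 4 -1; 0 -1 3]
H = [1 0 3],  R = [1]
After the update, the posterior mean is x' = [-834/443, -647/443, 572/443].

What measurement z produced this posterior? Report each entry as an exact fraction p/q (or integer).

x̄ = F·x = [-2, -1, 0]
P̄ = F·P·Fᵀ + Q = [25 3 -4; 3 11 -18; -4 -18 49]
S = H·P̄·Hᵀ + R = [443]
K = P̄·Hᵀ·S⁻¹ = [13/443; -51/443; 143/443]
x' − x̄ = [52/443, -204/443, 572/443] = K·y
y = (KᵀK)⁻¹·Kᵀ·(x' − x̄) = [4]
z = y + H·x̄ = [4] + [-2] = [2]

z = [2]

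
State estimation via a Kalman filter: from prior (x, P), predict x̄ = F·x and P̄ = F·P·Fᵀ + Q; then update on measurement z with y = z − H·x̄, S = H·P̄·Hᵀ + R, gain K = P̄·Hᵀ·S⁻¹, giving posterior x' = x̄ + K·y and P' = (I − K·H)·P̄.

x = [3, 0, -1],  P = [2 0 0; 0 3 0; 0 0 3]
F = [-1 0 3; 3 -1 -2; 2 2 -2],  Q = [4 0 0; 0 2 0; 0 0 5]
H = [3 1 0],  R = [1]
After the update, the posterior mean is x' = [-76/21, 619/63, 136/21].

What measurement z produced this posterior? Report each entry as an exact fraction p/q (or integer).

z = [-1]

x̄ = F·x = [-6, 11, 8]
P̄ = F·P·Fᵀ + Q = [33 -24 -22; -24 35 18; -22 18 37]
S = H·P̄·Hᵀ + R = [189]
K = P̄·Hᵀ·S⁻¹ = [25/63; -37/189; -16/63]
x' − x̄ = [50/21, -74/63, -32/21] = K·y
y = (KᵀK)⁻¹·Kᵀ·(x' − x̄) = [6]
z = y + H·x̄ = [6] + [-7] = [-1]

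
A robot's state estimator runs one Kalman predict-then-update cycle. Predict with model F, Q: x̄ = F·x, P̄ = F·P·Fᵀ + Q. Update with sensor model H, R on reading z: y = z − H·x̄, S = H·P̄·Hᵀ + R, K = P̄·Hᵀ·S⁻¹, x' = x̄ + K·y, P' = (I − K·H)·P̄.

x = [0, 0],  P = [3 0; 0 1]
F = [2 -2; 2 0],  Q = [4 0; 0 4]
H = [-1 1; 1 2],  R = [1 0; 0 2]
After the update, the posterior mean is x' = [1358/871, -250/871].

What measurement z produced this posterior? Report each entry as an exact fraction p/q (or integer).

x̄ = F·x = [0, 0]
P̄ = F·P·Fᵀ + Q = [20 12; 12 16]
S = H·P̄·Hᵀ + R = [13 0; 0 134]
K = P̄·Hᵀ·S⁻¹ = [-8/13 22/67; 4/13 22/67]
x' − x̄ = [1358/871, -250/871] = K·y
y = (KᵀK)⁻¹·Kᵀ·(x' − x̄) = [-2, 1]
z = y + H·x̄ = [-2, 1] + [0, 0] = [-2, 1]

z = [-2, 1]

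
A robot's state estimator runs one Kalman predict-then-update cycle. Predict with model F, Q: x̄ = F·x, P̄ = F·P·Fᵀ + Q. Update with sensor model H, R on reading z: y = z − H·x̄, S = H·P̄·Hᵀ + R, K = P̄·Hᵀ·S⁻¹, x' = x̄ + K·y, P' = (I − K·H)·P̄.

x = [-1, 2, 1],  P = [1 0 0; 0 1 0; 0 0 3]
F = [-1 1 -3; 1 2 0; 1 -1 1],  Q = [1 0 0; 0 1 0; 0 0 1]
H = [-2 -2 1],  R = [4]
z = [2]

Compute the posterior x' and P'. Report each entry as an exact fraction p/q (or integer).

x' = [-73/21, 16/7, -4/7]
P' = [971/210 -59/14 -4/7; -59/14 69/14 8/7; -4/7 8/7 12/7]

x̄ = F·x = [0, 3, -2]
P̄ = F·P·Fᵀ + Q = [30 1 -11; 1 6 -1; -11 -1 6]
y = z − H·x̄ = [10]
S = H·P̄·Hᵀ + R = [210]
K = P̄·Hᵀ·S⁻¹ = [-73/210; -1/14; 1/7]
x' = x̄ + K·y = [-73/21, 16/7, -4/7]
P' = (I − K·H)·P̄ = [971/210 -59/14 -4/7; -59/14 69/14 8/7; -4/7 8/7 12/7]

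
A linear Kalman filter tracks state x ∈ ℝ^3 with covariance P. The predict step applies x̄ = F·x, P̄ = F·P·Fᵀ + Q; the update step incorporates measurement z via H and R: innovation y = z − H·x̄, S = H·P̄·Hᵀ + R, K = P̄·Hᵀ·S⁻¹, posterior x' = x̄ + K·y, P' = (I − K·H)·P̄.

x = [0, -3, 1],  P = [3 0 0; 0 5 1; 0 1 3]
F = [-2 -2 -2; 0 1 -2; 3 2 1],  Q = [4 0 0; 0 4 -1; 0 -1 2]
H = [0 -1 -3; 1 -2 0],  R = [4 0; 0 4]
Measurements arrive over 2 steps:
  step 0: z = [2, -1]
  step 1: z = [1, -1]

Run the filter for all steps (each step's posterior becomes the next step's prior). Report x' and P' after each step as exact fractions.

step 0: x' = [-709/1100, -763/4400, -2527/4400], P' = [12634/825 12769/1650 -1633/550; 12769/1650 31883/6600 -3931/2200; -1633/550 -3931/2200 2401/2200]
step 1: x' = [6118491/4222610, 10625843/8445220, -6456411/8445220], P' = [188083648/31669575 87684892/31669575 -12202528/10556525; 87684892/31669575 68382043/31669575 -8511437/10556525; -12202528/10556525 -8511437/10556525 7749549/10556525]

step 0: x̄ = F·x = [4, -5, -5]
step 0: P̄ = F·P·Fᵀ + Q = [56 4 -50; 4 17 0; -50 0 56]
step 0: y = z − H·x̄ = [-18, -15]
step 0: S = H·P̄·Hᵀ + R = [525 180; 180 112]
step 0: K = P̄·Hᵀ·S⁻¹ = [241/825 -9/220; 437/3300 -423/880; -409/1100 133/880]
step 0: x' = x̄ + K·y = [-709/1100, -763/4400, -2527/4400]
step 0: P' = (I − K·H)·P̄ = [12634/825 12769/1650 -1633/550; 12769/1650 31883/6600 -3931/2200; -1633/550 -3931/2200 2401/2200]
step 1: x̄ = F·x = [3063/1100, 4291/4400, -12561/4400]
step 1: P̄ = F·P·Fᵀ + Q = [31022/275 -19923/550 -85967/550; -19923/550 134267/6600 348943/6600; -85967/550 348943/6600 1505747/6600]
step 1: y = z − H·x̄ = [-1812/275, -807/440]
step 1: S = H·P̄·Hᵀ + R = [1975756/825 142402/165; 142402/165 22643/66]
step 1: K = P̄·Hᵀ·S⁻¹ = [1106893/6333915 3178466/31669575; 822089/12667830 -24539597/63339150; -1473721/4222610 2410173/21113050]
step 1: x' = x̄ + K·y = [6118491/4222610, 10625843/8445220, -6456411/8445220]
step 1: P' = (I − K·H)·P̄ = [188083648/31669575 87684892/31669575 -12202528/10556525; 87684892/31669575 68382043/31669575 -8511437/10556525; -12202528/10556525 -8511437/10556525 7749549/10556525]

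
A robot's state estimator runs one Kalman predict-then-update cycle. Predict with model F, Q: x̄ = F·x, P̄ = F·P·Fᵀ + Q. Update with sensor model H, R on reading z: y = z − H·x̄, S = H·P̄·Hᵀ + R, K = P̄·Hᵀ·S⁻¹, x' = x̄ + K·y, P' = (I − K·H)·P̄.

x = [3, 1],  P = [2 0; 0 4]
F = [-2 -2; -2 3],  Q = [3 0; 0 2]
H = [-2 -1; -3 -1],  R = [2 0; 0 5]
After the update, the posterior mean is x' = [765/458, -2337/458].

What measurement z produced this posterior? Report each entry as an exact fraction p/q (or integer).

z = [2, -1]

x̄ = F·x = [-8, -3]
P̄ = F·P·Fᵀ + Q = [27 -16; -16 46]
S = H·P̄·Hᵀ + R = [92 128; 128 198]
K = P̄·Hᵀ·S⁻¹ = [199/458 -279/458; -757/458 247/229]
x' − x̄ = [4429/458, -963/458] = K·y
y = (KᵀK)⁻¹·Kᵀ·(x' − x̄) = [-17, -28]
z = y + H·x̄ = [-17, -28] + [19, 27] = [2, -1]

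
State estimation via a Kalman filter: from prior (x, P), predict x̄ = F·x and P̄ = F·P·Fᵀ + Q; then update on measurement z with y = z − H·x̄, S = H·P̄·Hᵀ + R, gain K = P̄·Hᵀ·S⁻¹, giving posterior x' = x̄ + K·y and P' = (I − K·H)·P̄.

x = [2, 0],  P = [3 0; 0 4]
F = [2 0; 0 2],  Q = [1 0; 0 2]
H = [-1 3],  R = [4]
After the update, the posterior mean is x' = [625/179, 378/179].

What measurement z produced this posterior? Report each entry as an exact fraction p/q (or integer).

x̄ = F·x = [4, 0]
P̄ = F·P·Fᵀ + Q = [13 0; 0 18]
S = H·P̄·Hᵀ + R = [179]
K = P̄·Hᵀ·S⁻¹ = [-13/179; 54/179]
x' − x̄ = [-91/179, 378/179] = K·y
y = (KᵀK)⁻¹·Kᵀ·(x' − x̄) = [7]
z = y + H·x̄ = [7] + [-4] = [3]

z = [3]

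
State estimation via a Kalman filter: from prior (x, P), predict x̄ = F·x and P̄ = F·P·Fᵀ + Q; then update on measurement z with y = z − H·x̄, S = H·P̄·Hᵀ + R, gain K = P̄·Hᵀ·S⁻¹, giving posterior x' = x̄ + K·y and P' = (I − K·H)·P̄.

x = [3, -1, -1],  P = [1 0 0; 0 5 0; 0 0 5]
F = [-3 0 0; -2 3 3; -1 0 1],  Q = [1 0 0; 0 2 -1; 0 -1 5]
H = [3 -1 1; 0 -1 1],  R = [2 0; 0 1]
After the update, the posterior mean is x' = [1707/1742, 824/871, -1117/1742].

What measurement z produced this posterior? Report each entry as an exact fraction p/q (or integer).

z = [2, -2]

x̄ = F·x = [-9, -12, -4]
P̄ = F·P·Fᵀ + Q = [10 6 3; 6 96 16; 3 16 11]
S = H·P̄·Hᵀ + R = [149 66; 66 76]
K = P̄·Hᵀ·S⁻¹ = [1125/3484 -2229/6968; 71/871 -1957/1742; 317/3484 -1009/6968]
x' − x̄ = [17385/1742, 11276/871, 5851/1742] = K·y
y = (KᵀK)⁻¹·Kᵀ·(x' − x̄) = [21, -10]
z = y + H·x̄ = [21, -10] + [-19, 8] = [2, -2]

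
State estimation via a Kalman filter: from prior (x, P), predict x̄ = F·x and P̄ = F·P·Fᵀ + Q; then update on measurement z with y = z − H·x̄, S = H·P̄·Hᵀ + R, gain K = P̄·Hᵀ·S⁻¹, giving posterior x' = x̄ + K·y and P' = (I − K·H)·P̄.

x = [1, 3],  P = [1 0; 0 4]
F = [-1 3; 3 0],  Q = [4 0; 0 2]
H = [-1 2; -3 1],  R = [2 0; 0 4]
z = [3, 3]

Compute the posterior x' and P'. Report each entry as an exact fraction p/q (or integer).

x' = [-2041/6121, 9148/6121]
P' = [4142/6121 3082/6121; 3082/6121 4906/6121]

x̄ = F·x = [8, 3]
P̄ = F·P·Fᵀ + Q = [41 -3; -3 11]
y = z − H·x̄ = [5, 24]
S = H·P̄·Hᵀ + R = [99 166; 166 402]
K = P̄·Hᵀ·S⁻¹ = [1011/6121 -2336/6121; 3365/6121 -1085/6121]
x' = x̄ + K·y = [-2041/6121, 9148/6121]
P' = (I − K·H)·P̄ = [4142/6121 3082/6121; 3082/6121 4906/6121]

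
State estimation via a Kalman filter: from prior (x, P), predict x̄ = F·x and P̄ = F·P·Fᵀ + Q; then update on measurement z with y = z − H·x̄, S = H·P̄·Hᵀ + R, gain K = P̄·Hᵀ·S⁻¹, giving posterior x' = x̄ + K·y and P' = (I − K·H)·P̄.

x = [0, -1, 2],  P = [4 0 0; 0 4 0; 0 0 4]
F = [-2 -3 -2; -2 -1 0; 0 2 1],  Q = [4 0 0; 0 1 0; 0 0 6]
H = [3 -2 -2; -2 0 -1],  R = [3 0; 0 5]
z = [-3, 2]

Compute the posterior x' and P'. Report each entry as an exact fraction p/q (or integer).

x' = [-6079/8191, 49157/57337, -26408/57337]
P' = [10936/8191 21412/8191 -6592/8191; 21412/8191 424849/57337 -193888/57337; -6592/8191 -193888/57337 144478/57337]

x̄ = F·x = [-1, 1, 0]
P̄ = F·P·Fᵀ + Q = [72 28 -32; 28 21 -8; -32 -8 26]
y = z − H·x̄ = [2, 0]
S = H·P̄·Hᵀ + R = [823 -316; -316 191]
K = P̄·Hᵀ·S⁻¹ = [1056/8191 -3056/8191; -4090/57337 -21176/57337; -13204/57337 -10438/57337]
x' = x̄ + K·y = [-6079/8191, 49157/57337, -26408/57337]
P' = (I − K·H)·P̄ = [10936/8191 21412/8191 -6592/8191; 21412/8191 424849/57337 -193888/57337; -6592/8191 -193888/57337 144478/57337]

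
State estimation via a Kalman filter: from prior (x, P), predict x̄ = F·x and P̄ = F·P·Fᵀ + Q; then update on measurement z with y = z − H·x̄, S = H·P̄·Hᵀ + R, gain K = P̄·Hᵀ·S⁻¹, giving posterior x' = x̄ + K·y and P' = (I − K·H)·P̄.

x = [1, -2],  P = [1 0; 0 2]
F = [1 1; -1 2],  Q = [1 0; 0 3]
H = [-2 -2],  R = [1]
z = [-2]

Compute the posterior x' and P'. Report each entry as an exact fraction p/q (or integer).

x' = [107/89, -25/89]
P' = [160/89 -153/89; -153/89 168/89]

x̄ = F·x = [-1, -5]
P̄ = F·P·Fᵀ + Q = [4 3; 3 12]
y = z − H·x̄ = [-14]
S = H·P̄·Hᵀ + R = [89]
K = P̄·Hᵀ·S⁻¹ = [-14/89; -30/89]
x' = x̄ + K·y = [107/89, -25/89]
P' = (I − K·H)·P̄ = [160/89 -153/89; -153/89 168/89]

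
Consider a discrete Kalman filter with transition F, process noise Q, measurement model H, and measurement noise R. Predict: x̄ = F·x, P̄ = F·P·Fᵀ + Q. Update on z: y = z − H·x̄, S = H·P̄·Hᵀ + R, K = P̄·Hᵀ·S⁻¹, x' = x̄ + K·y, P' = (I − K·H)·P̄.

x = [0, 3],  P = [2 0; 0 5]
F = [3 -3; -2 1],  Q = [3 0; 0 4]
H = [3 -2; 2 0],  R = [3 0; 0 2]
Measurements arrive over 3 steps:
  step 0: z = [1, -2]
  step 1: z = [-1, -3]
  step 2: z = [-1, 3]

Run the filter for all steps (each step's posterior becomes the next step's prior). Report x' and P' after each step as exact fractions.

step 0: x' = [-3873/4529, -7339/4529], P' = [1770/4529 2277/4529; 2277/4529 5946/4529]
step 1: x' = [-1219107/1176169, -943984/1176169], P' = [888315/2352338 1119375/2352338; 1119375/2352338 2924277/2352338]
step 2: x' = [699970431/593804077, 1232485073/593804077], P' = [223894776/593804077 282051063/593804077; 282051063/593804077 1474696077/1187608154]

step 0: x̄ = F·x = [-9, 3]
step 0: P̄ = F·P·Fᵀ + Q = [66 -27; -27 17]
step 0: y = z − H·x̄ = [34, 16]
step 0: S = H·P̄·Hᵀ + R = [989 504; 504 266]
step 0: K = P̄·Hᵀ·S⁻¹ = [36/647 1770/4529; -241/647 2277/4529]
step 0: x' = x̄ + K·y = [-3873/4529, -7339/4529]
step 0: P' = (I − K·H)·P̄ = [1770/4529 2277/4529; 2277/4529 5946/4529]
step 1: x̄ = F·x = [10398/4529, 407/4529]
step 1: P̄ = F·P·Fᵀ + Q = [42045/4529 -7965/4529; -7965/4529 22034/4529]
step 1: y = z − H·x̄ = [-4987/647, -34383/4529]
step 1: S = H·P̄·Hᵀ + R = [82244/647 40590/647; 40590/647 177238/4529]
step 1: K = P̄·Hᵀ·S⁻¹ = [142065/2352338 888315/2352338; -830143/2352338 1119375/2352338]
step 1: x' = x̄ + K·y = [-1219107/1176169, -943984/1176169]
step 1: P' = (I − K·H)·P̄ = [888315/2352338 1119375/2352338; 1119375/2352338 2924277/2352338]
step 2: x̄ = F·x = [-825369/1176169, 1494230/1176169]
step 2: P̄ = F·P·Fᵀ + Q = [10610796/1176169 -2014173/1176169; -2014173/1176169 11409389/2352338]
step 2: y = z − H·x̄ = [4288398/1176169, 5179245/1176169]
step 2: S = H·P̄·Hᵀ + R = [146014525/1176169 71721468/1176169; 71721468/1176169 44795522/1176169]
step 2: K = P̄·Hᵀ·S⁻¹ = [35860734/593804077 223894776/593804077; -209514296/593804077 282051063/593804077]
step 2: x' = x̄ + K·y = [699970431/593804077, 1232485073/593804077]
step 2: P' = (I − K·H)·P̄ = [223894776/593804077 282051063/593804077; 282051063/593804077 1474696077/1187608154]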